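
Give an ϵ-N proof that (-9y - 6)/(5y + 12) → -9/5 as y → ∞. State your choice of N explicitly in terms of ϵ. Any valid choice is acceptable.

Suppose ϵ > 0. We seek N > 0 such that y > N implies |(-9y - 6)/(5y + 12) + 9/5| < ϵ.
(-9y - 6)/(5y + 12) + 9/5 = (5(-9y - 6) − (-9)(5y + 12)) / (5(5y + 12)) = 78/(5(5y + 12)).
For y > 0 we have 5y + 12 > 5y, so |(-9y - 6)/(5y + 12) + 9/5| = 78/(5(5y + 12)) < 78/(5·5y) = (78/25)/y.
Thus |(-9y - 6)/(5y + 12) + 9/5| < ϵ whenever y > (78/25)/ϵ.
Take N = (78/25)/ϵ. If y > N then |(-9y - 6)/(5y + 12) + 9/5| < (78/25)/y < ϵ.

N = (78/25)/ϵ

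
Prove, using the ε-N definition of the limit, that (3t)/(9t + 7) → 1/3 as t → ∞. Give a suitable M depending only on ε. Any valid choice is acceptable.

Fix ε > 0. We seek M > 0 such that t > M implies |(3t)/(9t + 7) − (1/3)| < ε.
(3t)/(9t + 7) − (1/3) = (9(3t) − 3(9t + 7)) / (9(9t + 7)) = -21/(9(9t + 7)).
For t > 0 we have 9t + 7 > 9t, so |(3t)/(9t + 7) − (1/3)| = 21/(9(9t + 7)) < 21/(9·9t) = (7/27)/t.
Thus |(3t)/(9t + 7) − (1/3)| < ε whenever t > (7/27)/ε.
Take M = (7/27)/ε. If t > M then |(3t)/(9t + 7) − (1/3)| < (7/27)/t < ε.

M = (7/27)/ε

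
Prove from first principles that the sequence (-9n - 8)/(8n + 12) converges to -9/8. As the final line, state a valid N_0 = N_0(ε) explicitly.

N_0 = (11/16)/ε

Let ε > 0. For n ≥ 1, |(-9n - 8)/(8n + 12) + 9/8| = |44|/(8(8n + 12)) = 44/(8(8n + 12)).
Since 8n + 12 ≥ 8n for n ≥ 1, this is ≤ 44/(8·8n) = (11/16)/n.
So |(-9n - 8)/(8n + 12) + 9/8| < ε whenever n > (11/16)/ε.
Take N_0 = (11/16)/ε. If n > N_0 then |(-9n - 8)/(8n + 12) + 9/8| ≤ (11/16)/n < ε.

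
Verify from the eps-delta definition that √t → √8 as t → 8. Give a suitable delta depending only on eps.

delta = min(8, √8·eps)

Let eps > 0 be given. We want delta > 0 such that 0 < |t − 8| < delta implies |√t − √8| < eps.
Rationalise: √t − √8 = (t − 8)/(√t + √8), so |√t − √8| = |t − 8|/(√t + √8).
Restrict delta ≤ 8 so that |t − 8| < 8 forces t > 0, and then √t + √8 > √8.
Hence |√t − √8| < |t − 8|/√8, which is < eps once |t − 8| < √8·eps.
Take delta = min(8, √8·eps). If 0 < |t − 8| < delta then t > 0 and |√t − √8| < |t − 8|/√8 < eps.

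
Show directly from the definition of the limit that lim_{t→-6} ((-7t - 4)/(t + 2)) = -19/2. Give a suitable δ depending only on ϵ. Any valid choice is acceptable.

δ = min(2, (4/5)ϵ)

Let ϵ > 0. We want δ > 0 with 0 < |t + 6| < δ ⇒ |(-7t - 4)/(t + 2) + 19/2| < ϵ.
Combining over a common denominator, (-7t - 4)/(t + 2) + 19/2 = [(-7t - 4)·(-4) − 38·(t + 2)] / [(-4)·(t + 2)] = -10(t + 6) / ((-4)(t + 2)).
So |(-7t - 4)/(t + 2) + 19/2| = 10|t + 6| / (4·|t + 2|).
Restrict δ ≤ 2. Then |t + 6| < 2 gives |t + 2| = |(t + 6) + (-4)| ≥ 4 − 2 = 2.
Hence |(-7t - 4)/(t + 2) + 19/2| < 10|t + 6|/(4·2) = (5/4)|t + 6|, which is < ϵ once |t + 6| < (4/5)ϵ.
Take δ = min(2, (4/5)ϵ). Then 0 < |t + 6| < δ forces both bounds, so |(-7t - 4)/(t + 2) + 19/2| < ϵ.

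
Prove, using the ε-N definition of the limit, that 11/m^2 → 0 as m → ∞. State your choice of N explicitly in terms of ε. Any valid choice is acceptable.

N = (11/ε)^{1/2}

Let ε > 0 be given. For m ≥ 1, |11/m^2 − 0| = 11/m^2.
11/m^2 < ε ⇔ m^2 > 11/ε ⇔ m > (11/ε)^{1/2}.
Take N = (11/ε)^{1/2}. Then m > N implies 11/m^2 < ε.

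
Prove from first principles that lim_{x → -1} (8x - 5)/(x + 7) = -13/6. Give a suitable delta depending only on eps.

delta = min(3, (18/61)eps)

Fix eps > 0. We want delta > 0 with 0 < |x + 1| < delta ⇒ |(8x - 5)/(x + 7) + 13/6| < eps.
Combining over a common denominator, (8x - 5)/(x + 7) + 13/6 = [(8x - 5)·6 − (-13)·(x + 7)] / [6·(x + 7)] = 61(x + 1) / (6(x + 7)).
So |(8x - 5)/(x + 7) + 13/6| = 61|x + 1| / (6·|x + 7|).
Require delta ≤ 3, so |x + 7| ≥ |6| − |x + 1| > 6 − 3 = 3.
Hence |(8x - 5)/(x + 7) + 13/6| < 61|x + 1|/(6·3) = (61/18)|x + 1|, which is < eps once |x + 1| < (18/61)eps.
Take delta = min(3, (18/61)eps). Then 0 < |x + 1| < delta forces both bounds, so |(8x - 5)/(x + 7) + 13/6| < eps.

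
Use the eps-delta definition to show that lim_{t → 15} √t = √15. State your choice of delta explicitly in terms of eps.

Let eps > 0 be given. We want delta > 0 such that 0 < |t − 15| < delta implies |√t − √15| < eps.
Multiplying by the conjugate, |√t − √15| = |t − 15|/(√t + √15).
Restrict delta ≤ 15 so that |t − 15| < 15 forces t > 0, and then √t + √15 > √15.
Hence |√t − √15| < |t − 15|/√15, which is < eps once |t − 15| < √15·eps.
Take delta = min(15, √15·eps). If 0 < |t − 15| < delta then t > 0 and |√t − √15| < |t − 15|/√15 < eps.

delta = min(15, √15·eps)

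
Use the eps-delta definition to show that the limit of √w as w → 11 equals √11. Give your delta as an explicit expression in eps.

Let eps > 0 be given. We want delta > 0 such that 0 < |w − 11| < delta implies |√w − √11| < eps.
Multiplying by the conjugate, |√w − √11| = |w − 11|/(√w + √11).
Restrict delta ≤ 11 so that |w − 11| < 11 forces w > 0, and then √w + √11 > √11.
Hence |√w − √11| < |w − 11|/√11, which is < eps once |w − 11| < √11·eps.
Take delta = min(11, √11·eps). If 0 < |w − 11| < delta then w > 0 and |√w − √11| < |w − 11|/√11 < eps.

delta = min(11, √11·eps)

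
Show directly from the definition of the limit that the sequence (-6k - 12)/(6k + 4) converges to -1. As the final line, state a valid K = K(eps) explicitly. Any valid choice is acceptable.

Let eps > 0 be given. For k ≥ 1, |(-6k - 12)/(6k + 4) + 1| = |-48|/(6(6k + 4)) = 48/(6(6k + 4)).
Since 6k + 4 ≥ 6k for k ≥ 1, this is ≤ 48/(6·6k) = (4/3)/k.
So |(-6k - 12)/(6k + 4) + 1| < eps whenever k > (4/3)/eps.
Take K = (4/3)/eps. If k > K then |(-6k - 12)/(6k + 4) + 1| ≤ (4/3)/k < eps.

K = (4/3)/eps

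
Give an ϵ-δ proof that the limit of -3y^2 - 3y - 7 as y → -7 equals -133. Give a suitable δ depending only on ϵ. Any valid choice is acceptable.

Let ϵ > 0. We want δ > 0 such that 0 < |y + 7| < δ implies |(-3y^2 - 3y - 7) + 133| < ϵ.
(-3y^2 - 3y - 7) + 133 = -3y^2 - 3y + 126 = (y + 7)(-3y + 18).
So |(-3y^2 - 3y - 7) + 133| = |y + 7|·|-3y + 18|.
Assume first that |y + 7| < 1, so |y| < 8. Then |-3y + 18| ≤ 3·8 + 18 = 42.
Hence |(-3y^2 - 3y - 7) + 133| ≤ 42|y + 7| < ϵ provided |y + 7| < ϵ/42.
Choosing δ = min(1, ϵ/42) ensures both conditions, hence |(-3y^2 - 3y - 7) + 133| < ϵ.

δ = min(1, ϵ/42)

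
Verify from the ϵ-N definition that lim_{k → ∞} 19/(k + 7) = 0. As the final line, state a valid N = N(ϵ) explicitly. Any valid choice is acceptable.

N = 19/ϵ

Suppose ϵ > 0. For k ≥ 1, |19/(k + 7) − 0| = 19/(k + 7) ≤ 19/k.
We need 19/k < ϵ, i.e. k > 19/ϵ.
Take N = 19/ϵ. If k > N then |19/(k + 7)| ≤ 19/k < ϵ.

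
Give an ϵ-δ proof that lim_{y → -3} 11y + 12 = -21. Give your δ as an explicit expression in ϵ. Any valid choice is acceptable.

δ = ϵ/11

Suppose ϵ > 0. We need δ > 0 so that 0 < |y + 3| < δ implies |(11y + 12) + 21| < ϵ.
Since (11y + 12) + 21 = 11(y + 3), we have |(11y + 12) + 21| = 11|y + 3|.
Thus it suffices that |y + 3| < ϵ/11.
Choosing δ = ϵ/11 gives |(11y + 12) + 21| = 11|y + 3| < ϵ whenever |y + 3| < δ.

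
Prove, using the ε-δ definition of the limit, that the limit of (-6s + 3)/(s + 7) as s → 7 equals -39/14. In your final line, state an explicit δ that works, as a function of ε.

Let ε > 0 be given. We want δ > 0 with 0 < |s − 7| < δ ⇒ |(-6s + 3)/(s + 7) + 39/14| < ε.
Combining over a common denominator, (-6s + 3)/(s + 7) + 39/14 = [(-6s + 3)·14 − (-39)·(s + 7)] / [14·(s + 7)] = -45(s − 7) / (14(s + 7)).
So |(-6s + 3)/(s + 7) + 39/14| = 45|s − 7| / (14·|s + 7|).
Restrict δ ≤ 7. Then |s − 7| < 7 gives |s + 7| = |(s − 7) + 14| ≥ 14 − 7 = 7.
Hence |(-6s + 3)/(s + 7) + 39/14| < 45|s − 7|/(14·7) = (45/98)|s − 7|, which is < ε once |s − 7| < (98/45)ε.
Take δ = min(7, (98/45)ε). Then 0 < |s − 7| < δ forces both bounds, so |(-6s + 3)/(s + 7) + 39/14| < ε.

δ = min(7, (98/45)ε)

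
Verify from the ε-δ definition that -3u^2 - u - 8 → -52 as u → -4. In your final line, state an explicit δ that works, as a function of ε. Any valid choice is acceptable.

δ = min(1, ε/26)

Let ε > 0 be given. We want δ > 0 such that 0 < |u + 4| < δ implies |(-3u^2 - u - 8) + 52| < ε.
(-3u^2 - u - 8) + 52 = -3u^2 - u + 44 = (u + 4)(-3u + 11).
So |(-3u^2 - u - 8) + 52| = |u + 4|·|-3u + 11|.
Assume first that |u + 4| < 1, so |u| < 5. Then |-3u + 11| ≤ 3·5 + 11 = 26.
Hence |(-3u^2 - u - 8) + 52| ≤ 26|u + 4| < ε provided |u + 4| < ε/26.
Take δ = min(1, ε/26). Then 0 < |u + 4| < δ gives both |u + 4| < 1 and |u + 4| < ε/26, so |(-3u^2 - u - 8) + 52| < ε.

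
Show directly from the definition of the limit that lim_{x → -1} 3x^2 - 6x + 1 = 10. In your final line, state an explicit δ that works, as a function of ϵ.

Let ϵ > 0 be given. We want δ > 0 such that 0 < |x + 1| < δ implies |(3x^2 - 6x + 1) − 10| < ϵ.
(3x^2 - 6x + 1) − 10 = 3x^2 - 6x - 9 = (x + 1)(3x - 9).
So |(3x^2 - 6x + 1) − 10| = |x + 1|·|3x - 9|.
Assume first that |x + 1| < 1, so |x| < 2. Then |3x - 9| ≤ 3·2 + 9 = 15.
Hence |(3x^2 - 6x + 1) − 10| ≤ 15|x + 1| < ϵ provided |x + 1| < ϵ/15.
Take δ = min(1, ϵ/15). Then 0 < |x + 1| < δ gives both |x + 1| < 1 and |x + 1| < ϵ/15, so |(3x^2 - 6x + 1) − 10| < ϵ.

δ = min(1, ϵ/15)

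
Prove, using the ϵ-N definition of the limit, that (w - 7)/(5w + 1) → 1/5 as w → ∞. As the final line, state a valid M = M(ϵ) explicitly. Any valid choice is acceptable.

M = (36/25)/ϵ

Fix ϵ > 0. We seek M > 0 such that w > M implies |(w - 7)/(5w + 1) − (1/5)| < ϵ.
(w - 7)/(5w + 1) − (1/5) = (5(w - 7) − (5w + 1)) / (5(5w + 1)) = -36/(5(5w + 1)).
For w > 0 we have 5w + 1 > 5w, so |(w - 7)/(5w + 1) − (1/5)| = 36/(5(5w + 1)) < 36/(5·5w) = (36/25)/w.
Thus |(w - 7)/(5w + 1) − (1/5)| < ϵ whenever w > (36/25)/ϵ.
Take M = (36/25)/ϵ. If w > M then |(w - 7)/(5w + 1) − (1/5)| < (36/25)/w < ϵ.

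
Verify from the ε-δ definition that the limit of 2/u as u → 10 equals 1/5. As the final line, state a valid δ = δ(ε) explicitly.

δ = min(5, 25ε)

Let ε > 0 be given. We seek δ > 0 such that 0 < |u − 10| < δ implies |2/u − (1/5)| < ε.
|2/u − (1/5)| = 2·|10 − u|/(10·|u|) = 2|u − 10|/(10|u|).
Restrict δ ≤ 5. Then |u − 10| < 5 gives |u| > 5, so 10|u| > 50.
Then |2/u − (1/5)| < 2|u − 10|/50, which is < ε when |u − 10| < 25ε.
Take δ = min(5, 25ε). Then 0 < |u − 10| < δ gives both |u − 10| < 5 and |u − 10| < 25ε, so |2/u − (1/5)| < ε.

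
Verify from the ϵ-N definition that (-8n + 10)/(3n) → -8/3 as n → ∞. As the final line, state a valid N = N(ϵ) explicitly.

N = (10/3)/ϵ

Let ϵ > 0. For n ≥ 1, |(-8n + 10)/(3n) + 8/3| = |30|/(3(3n)) = 30/(3(3n)).
Since 3n ≥ 3n for n ≥ 1, this is ≤ 30/(3·3n) = (10/3)/n.
So |(-8n + 10)/(3n) + 8/3| < ϵ whenever n > (10/3)/ϵ.
Take N = (10/3)/ϵ. If n > N then |(-8n + 10)/(3n) + 8/3| ≤ (10/3)/n < ϵ.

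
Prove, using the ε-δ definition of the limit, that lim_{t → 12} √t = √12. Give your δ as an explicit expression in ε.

Suppose ε > 0. We want δ > 0 such that 0 < |t − 12| < δ implies |√t − √12| < ε.
Rationalise: √t − √12 = (t − 12)/(√t + √12), so |√t − √12| = |t − 12|/(√t + √12).
Restrict δ ≤ 12 so that |t − 12| < 12 forces t > 0, and then √t + √12 > √12.
Hence |√t − √12| < |t − 12|/√12, which is < ε once |t − 12| < √12·ε.
Take δ = min(12, √12·ε). If 0 < |t − 12| < δ then t > 0 and |√t − √12| < |t − 12|/√12 < ε.

δ = min(12, √12·ε)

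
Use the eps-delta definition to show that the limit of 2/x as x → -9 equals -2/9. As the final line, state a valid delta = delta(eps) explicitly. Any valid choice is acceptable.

Fix eps > 0. We seek delta > 0 such that 0 < |x + 9| < delta implies |2/x + 2/9| < eps.
|2/x + 2/9| = 2·|-9 − x|/(9·|x|) = 2|x + 9|/(9|x|).
Restrict delta ≤ 9/2. Then |x + 9| < 9/2 gives |x| > 9/2, so 9|x| > 81/2.
Then |2/x + 2/9| < 2|x + 9|/(81/2), which is < eps when |x + 9| < (81/4)eps.
Take delta = min(9/2, (81/4)eps). Then 0 < |x + 9| < delta gives both |x + 9| < 9/2 and |x + 9| < (81/4)eps, so |2/x + 2/9| < eps.

delta = min(9/2, (81/4)eps)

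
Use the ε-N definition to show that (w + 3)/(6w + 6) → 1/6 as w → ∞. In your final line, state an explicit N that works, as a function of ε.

Fix ε > 0. We seek N > 0 such that w > N implies |(w + 3)/(6w + 6) − (1/6)| < ε.
(w + 3)/(6w + 6) − (1/6) = (6(w + 3) − (6w + 6)) / (6(6w + 6)) = 12/(6(6w + 6)).
For w > 0 we have 6w + 6 > 6w, so |(w + 3)/(6w + 6) − (1/6)| = 12/(6(6w + 6)) < 12/(6·6w) = (1/3)/w.
Thus |(w + 3)/(6w + 6) − (1/6)| < ε whenever w > (1/3)/ε.
Take N = (1/3)/ε. If w > N then |(w + 3)/(6w + 6) − (1/6)| < (1/3)/w < ε.

N = (1/3)/ε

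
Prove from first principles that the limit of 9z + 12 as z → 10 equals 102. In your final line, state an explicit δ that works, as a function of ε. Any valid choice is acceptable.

Let ε > 0. We need δ > 0 so that 0 < |z − 10| < δ implies |(9z + 12) − 102| < ε.
Since (9z + 12) − 102 = 9(z − 10), we have |(9z + 12) − 102| = 9|z − 10|.
Thus it suffices that |z − 10| < ε/9.
Choosing δ = ε/9 gives |(9z + 12) − 102| = 9|z − 10| < ε whenever |z − 10| < δ.

δ = ε/9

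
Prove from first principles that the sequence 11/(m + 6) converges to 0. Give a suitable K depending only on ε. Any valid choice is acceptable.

K = 11/ε

Let ε > 0 be given. For m ≥ 1, |11/(m + 6) − 0| = 11/(m + 6) ≤ 11/m.
We need 11/m < ε, i.e. m > 11/ε.
Take K = 11/ε. If m > K then |11/(m + 6)| ≤ 11/m < ε.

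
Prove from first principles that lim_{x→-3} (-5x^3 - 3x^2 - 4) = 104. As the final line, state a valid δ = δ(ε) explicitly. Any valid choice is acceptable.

δ = min(1, ε/164)

Let ε > 0 be given. We want δ > 0 such that 0 < |x + 3| < δ implies |(-5x^3 - 3x^2 - 4) − 104| < ε.
(-5x^3 - 3x^2 - 4) − 104 = -5x^3 - 3x^2 - 108 = (x + 3)(-5x^2 + 12x - 36).
So |(-5x^3 - 3x^2 - 4) − 104| = |x + 3|·|-5x^2 + 12x - 36|.
Assume first that |x + 3| < 1, so |x| < 4. Then |-5x^2 + 12x - 36| ≤ 5·4^2 + 12·4 + 36 = 164.
Hence |(-5x^3 - 3x^2 - 4) − 104| ≤ 164|x + 3| < ε provided |x + 3| < ε/164.
Take δ = min(1, ε/164). Then 0 < |x + 3| < δ gives both |x + 3| < 1 and |x + 3| < ε/164, so |(-5x^3 - 3x^2 - 4) − 104| < ε.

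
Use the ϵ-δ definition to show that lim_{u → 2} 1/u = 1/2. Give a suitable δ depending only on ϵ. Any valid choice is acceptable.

Fix ϵ > 0. We seek δ > 0 such that 0 < |u − 2| < δ implies |1/u − (1/2)| < ϵ.
|1/u − (1/2)| = |2 − u|/(2·|u|) = |u − 2|/(2|u|).
Require δ ≤ 1 so that |u| > 2 − 1 = 1, hence 2|u| > 2.
Then |1/u − (1/2)| < |u − 2|/2, which is < ϵ when |u − 2| < 2ϵ.
Take δ = min(1, 2ϵ). Then 0 < |u − 2| < δ gives both |u − 2| < 1 and |u − 2| < 2ϵ, so |1/u − (1/2)| < ϵ.

δ = min(1, 2ϵ)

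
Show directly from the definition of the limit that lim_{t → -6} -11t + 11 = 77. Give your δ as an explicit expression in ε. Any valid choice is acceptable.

Fix ε > 0. We need δ > 0 so that 0 < |t + 6| < δ implies |(-11t + 11) − 77| < ε.
Since (-11t + 11) − 77 = -11(t + 6), we have |(-11t + 11) − 77| = 11|t + 6|.
Thus it suffices that |t + 6| < ε/11.
Choosing δ = ε/11 gives |(-11t + 11) − 77| = 11|t + 6| < ε whenever |t + 6| < δ.

δ = ε/11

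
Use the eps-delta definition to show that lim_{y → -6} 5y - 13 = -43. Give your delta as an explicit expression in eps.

Let eps > 0. We need delta > 0 so that 0 < |y + 6| < delta implies |(5y - 13) + 43| < eps.
|(5y - 13) + 43| = |5y + 30| = 5|y + 6|.
So 5|y + 6| < eps exactly when |y + 6| < eps/5.
Take delta = eps/5. If 0 < |y + 6| < delta then |(5y - 13) + 43| = 5|y + 6| < 5·(eps/5) = eps.

delta = eps/5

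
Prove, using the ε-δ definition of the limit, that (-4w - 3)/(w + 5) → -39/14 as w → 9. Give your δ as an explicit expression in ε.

Fix ε > 0. We want δ > 0 with 0 < |w − 9| < δ ⇒ |(-4w - 3)/(w + 5) + 39/14| < ε.
Combining over a common denominator, (-4w - 3)/(w + 5) + 39/14 = [(-4w - 3)·14 − (-39)·(w + 5)] / [14·(w + 5)] = -17(w − 9) / (14(w + 5)).
So |(-4w - 3)/(w + 5) + 39/14| = 17|w − 9| / (14·|w + 5|).
Require δ ≤ 7, so |w + 5| ≥ |14| − |w − 9| > 14 − 7 = 7.
Hence |(-4w - 3)/(w + 5) + 39/14| < 17|w − 9|/(14·7) = (17/98)|w − 9|, which is < ε once |w − 9| < (98/17)ε.
Take δ = min(7, (98/17)ε). Then 0 < |w − 9| < δ forces both bounds, so |(-4w - 3)/(w + 5) + 39/14| < ε.

δ = min(7, (98/17)ε)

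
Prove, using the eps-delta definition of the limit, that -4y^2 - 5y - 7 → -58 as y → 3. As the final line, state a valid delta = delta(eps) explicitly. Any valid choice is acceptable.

Let eps > 0 be given. We want delta > 0 such that 0 < |y − 3| < delta implies |(-4y^2 - 5y - 7) + 58| < eps.
(-4y^2 - 5y - 7) + 58 = -4y^2 - 5y + 51 = (y − 3)(-4y - 17).
So |(-4y^2 - 5y - 7) + 58| = |y − 3|·|-4y - 17|.
Require delta ≤ 2. Then |y − 3| < 2 gives |y| < 5, and by the triangle inequality |-4y - 17| ≤ 4·5 + 17 = 37.
Hence |(-4y^2 - 5y - 7) + 58| ≤ 37|y − 3| < eps provided |y − 3| < eps/37.
Choosing delta = min(2, eps/37) ensures both conditions, hence |(-4y^2 - 5y - 7) + 58| < eps.

delta = min(2, eps/37)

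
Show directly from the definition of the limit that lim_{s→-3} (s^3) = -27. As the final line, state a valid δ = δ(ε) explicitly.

Let ε > 0. We seek δ > 0 with 0 < |s + 3| < δ ⇒ |s^3 + 27| < ε.
Factor: s^3 + 27 = (s + 3)(s^2 - 3s + 9), so |s^3 + 27| = |s + 3|·|s^2 - 3s + 9|.
Impose δ ≤ 1 so that |s| < 4; then |s^2 - 3s + 9| ≤ 37.
Hence |s^3 + 27| ≤ 37|s + 3|, which is < ε once |s + 3| < ε/37.
Take δ = min(1, ε/37). If 0 < |s + 3| < δ then both bounds hold and |s^3 + 27| ≤ 37|s + 3| < 37·(ε/37) = ε.

δ = min(1, ε/37)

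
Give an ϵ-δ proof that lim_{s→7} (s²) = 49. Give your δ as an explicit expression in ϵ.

Let ϵ > 0. We seek δ > 0 with 0 < |s − 7| < δ ⇒ |s² − 49| < ϵ.
Factor: s² − 49 = (s − 7)(s + 7), so |s² − 49| = |s − 7|·|s + 7|.
Impose δ ≤ 1 so that |s| < 8; then |s + 7| ≤ 15.
Hence |s² − 49| ≤ 15|s − 7|, which is < ϵ once |s − 7| < ϵ/15.
Take δ = min(1, ϵ/15). If 0 < |s − 7| < δ then both bounds hold and |s² − 49| ≤ 15|s − 7| < 15·(ϵ/15) = ϵ.

δ = min(1, ϵ/15)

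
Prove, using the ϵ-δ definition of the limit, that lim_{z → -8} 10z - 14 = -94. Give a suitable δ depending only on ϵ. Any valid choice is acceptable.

δ = ϵ/10

Let ϵ > 0 be given. We need δ > 0 so that 0 < |z + 8| < δ implies |(10z - 14) + 94| < ϵ.
Since (10z - 14) + 94 = 10(z + 8), we have |(10z - 14) + 94| = 10|z + 8|.
Thus it suffices that |z + 8| < ϵ/10.
Take δ = ϵ/10. If 0 < |z + 8| < δ then |(10z - 14) + 94| = 10|z + 8| < 10·(ϵ/10) = ϵ.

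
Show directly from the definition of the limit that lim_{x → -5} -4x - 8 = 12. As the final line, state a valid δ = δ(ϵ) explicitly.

Let ϵ > 0. We need δ > 0 so that 0 < |x + 5| < δ implies |(-4x - 8) − 12| < ϵ.
Since (-4x - 8) − 12 = -4(x + 5), we have |(-4x - 8) − 12| = 4|x + 5|.
So 4|x + 5| < ϵ exactly when |x + 5| < ϵ/4.
Take δ = ϵ/4. If 0 < |x + 5| < δ then |(-4x - 8) − 12| = 4|x + 5| < 4·(ϵ/4) = ϵ.

δ = ϵ/4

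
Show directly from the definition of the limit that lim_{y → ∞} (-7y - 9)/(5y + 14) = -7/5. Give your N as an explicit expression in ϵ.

Suppose ϵ > 0. We seek N > 0 such that y > N implies |(-7y - 9)/(5y + 14) + 7/5| < ϵ.
(-7y - 9)/(5y + 14) + 7/5 = (5(-7y - 9) − (-7)(5y + 14)) / (5(5y + 14)) = 53/(5(5y + 14)).
For y > 0 we have 5y + 14 > 5y, so |(-7y - 9)/(5y + 14) + 7/5| = 53/(5(5y + 14)) < 53/(5·5y) = (53/25)/y.
Thus |(-7y - 9)/(5y + 14) + 7/5| < ϵ whenever y > (53/25)/ϵ.
Take N = (53/25)/ϵ. If y > N then |(-7y - 9)/(5y + 14) + 7/5| < (53/25)/y < ϵ.

N = (53/25)/ϵ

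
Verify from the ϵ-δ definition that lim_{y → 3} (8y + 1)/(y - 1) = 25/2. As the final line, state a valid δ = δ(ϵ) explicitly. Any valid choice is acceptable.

Fix ϵ > 0. We want δ > 0 with 0 < |y − 3| < δ ⇒ |(8y + 1)/(y - 1) − (25/2)| < ϵ.
Combining over a common denominator, (8y + 1)/(y - 1) − (25/2) = [(8y + 1)·2 − 25·(y - 1)] / [2·(y - 1)] = -9(y − 3) / (2(y - 1)).
So |(8y + 1)/(y - 1) − (25/2)| = 9|y − 3| / (2·|y − 1|).
Require δ ≤ 1, so |y − 1| ≥ |2| − |y − 3| > 2 − 1 = 1.
Hence |(8y + 1)/(y - 1) − (25/2)| < 9|y − 3|/(2·1) = (9/2)|y − 3|, which is < ϵ once |y − 3| < (2/9)ϵ.
Take δ = min(1, (2/9)ϵ). Then 0 < |y − 3| < δ forces both bounds, so |(8y + 1)/(y - 1) − (25/2)| < ϵ.

δ = min(1, (2/9)ϵ)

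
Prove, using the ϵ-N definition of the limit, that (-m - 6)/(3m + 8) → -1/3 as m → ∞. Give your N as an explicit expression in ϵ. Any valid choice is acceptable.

N = (10/9)/ϵ

Fix ϵ > 0. For m ≥ 1, |(-m - 6)/(3m + 8) + 1/3| = |-10|/(3(3m + 8)) = 10/(3(3m + 8)).
Since 3m + 8 ≥ 3m for m ≥ 1, this is ≤ 10/(3·3m) = (10/9)/m.
So |(-m - 6)/(3m + 8) + 1/3| < ϵ whenever m > (10/9)/ϵ.
Take N = (10/9)/ϵ. If m > N then |(-m - 6)/(3m + 8) + 1/3| ≤ (10/9)/m < ϵ.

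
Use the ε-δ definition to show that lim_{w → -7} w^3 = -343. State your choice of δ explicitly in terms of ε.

Suppose ε > 0. We seek δ > 0 with 0 < |w + 7| < δ ⇒ |w^3 + 343| < ε.
Factor: w^3 + 343 = (w + 7)(w^2 - 7w + 49), so |w^3 + 343| = |w + 7|·|w^2 - 7w + 49|.
Impose δ ≤ 2 so that |w| < 9; then |w^2 - 7w + 49| ≤ 193.
Hence |w^3 + 343| ≤ 193|w + 7|, which is < ε once |w + 7| < ε/193.
Take δ = min(2, ε/193). If 0 < |w + 7| < δ then both bounds hold and |w^3 + 343| ≤ 193|w + 7| < 193·(ε/193) = ε.

δ = min(2, ε/193)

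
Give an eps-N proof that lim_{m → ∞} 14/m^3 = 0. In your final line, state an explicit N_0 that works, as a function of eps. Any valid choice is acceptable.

N_0 = (14/eps)^{1/3}

Let eps > 0 be given. For m ≥ 1, |14/m^3 − 0| = 14/m^3.
14/m^3 < eps ⇔ m^3 > 14/eps ⇔ m > (14/eps)^{1/3}.
Take N_0 = (14/eps)^{1/3}. Then m > N_0 implies 14/m^3 < eps.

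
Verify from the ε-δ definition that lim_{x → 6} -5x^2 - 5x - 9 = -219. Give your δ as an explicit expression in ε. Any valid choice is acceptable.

Suppose ε > 0. We want δ > 0 such that 0 < |x − 6| < δ implies |(-5x^2 - 5x - 9) + 219| < ε.
(-5x^2 - 5x - 9) + 219 = -5x^2 - 5x + 210 = (x − 6)(-5x - 35).
So |(-5x^2 - 5x - 9) + 219| = |x − 6|·|-5x - 35|.
Require δ ≤ 1. Then |x − 6| < 1 gives |x| < 7, and by the triangle inequality |-5x - 35| ≤ 5·7 + 35 = 70.
Hence |(-5x^2 - 5x - 9) + 219| ≤ 70|x − 6| < ε provided |x − 6| < ε/70.
Choosing δ = min(1, ε/70) ensures both conditions, hence |(-5x^2 - 5x - 9) + 219| < ε.

δ = min(1, ε/70)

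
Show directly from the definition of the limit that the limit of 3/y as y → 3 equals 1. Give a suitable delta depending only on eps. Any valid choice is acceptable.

delta = min(3/2, (3/2)eps)

Suppose eps > 0. We seek delta > 0 such that 0 < |y − 3| < delta implies |3/y − 1| < eps.
|3/y − 1| = 3·|3 − y|/(3·|y|) = 3|y − 3|/(3|y|).
Require delta ≤ 3/2 so that |y| > 3 − 3/2 = 3/2, hence 3|y| > 9/2.
Then |3/y − 1| < 3|y − 3|/(9/2), which is < eps when |y − 3| < (3/2)eps.
Take delta = min(3/2, (3/2)eps). Then 0 < |y − 3| < delta gives both |y − 3| < 3/2 and |y − 3| < (3/2)eps, so |3/y − 1| < eps.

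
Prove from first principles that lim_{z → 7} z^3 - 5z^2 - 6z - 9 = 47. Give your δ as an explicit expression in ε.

Suppose ε > 0. We want δ > 0 such that 0 < |z − 7| < δ implies |(z^3 - 5z^2 - 6z - 9) − 47| < ε.
(z^3 - 5z^2 - 6z - 9) − 47 = z^3 - 5z^2 - 6z - 56 = (z − 7)(z^2 + 2z + 8).
So |(z^3 - 5z^2 - 6z - 9) − 47| = |z − 7|·|z^2 + 2z + 8|.
Require δ ≤ 2. Then |z − 7| < 2 gives |z| < 9, and by the triangle inequality |z^2 + 2z + 8| ≤ 9^2 + 2·9 + 8 = 107.
Hence |(z^3 - 5z^2 - 6z - 9) − 47| ≤ 107|z − 7| < ε provided |z − 7| < ε/107.
Choosing δ = min(2, ε/107) ensures both conditions, hence |(z^3 - 5z^2 - 6z - 9) − 47| < ε.

δ = min(2, ε/107)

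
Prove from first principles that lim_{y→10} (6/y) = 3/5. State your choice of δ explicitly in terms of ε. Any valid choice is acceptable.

Suppose ε > 0. We seek δ > 0 such that 0 < |y − 10| < δ implies |6/y − (3/5)| < ε.
|6/y − (3/5)| = 6·|10 − y|/(10·|y|) = 6|y − 10|/(10|y|).
Require δ ≤ 5 so that |y| > 10 − 5 = 5, hence 10|y| > 50.
Then |6/y − (3/5)| < 6|y − 10|/50, which is < ε when |y − 10| < (25/3)ε.
Take δ = min(5, (25/3)ε). Then 0 < |y − 10| < δ gives both |y − 10| < 5 and |y − 10| < (25/3)ε, so |6/y − (3/5)| < ε.

δ = min(5, (25/3)ε)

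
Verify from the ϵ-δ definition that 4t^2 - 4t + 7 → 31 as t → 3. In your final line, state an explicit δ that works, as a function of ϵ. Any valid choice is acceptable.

Fix ϵ > 0. We want δ > 0 such that 0 < |t − 3| < δ implies |(4t^2 - 4t + 7) − 31| < ϵ.
(4t^2 - 4t + 7) − 31 = 4t^2 - 4t - 24 = (t − 3)(4t + 8).
So |(4t^2 - 4t + 7) − 31| = |t − 3|·|4t + 8|.
Assume first that |t − 3| < 1, so |t| < 4. Then |4t + 8| ≤ 4·4 + 8 = 24.
Hence |(4t^2 - 4t + 7) − 31| ≤ 24|t − 3| < ϵ provided |t − 3| < ϵ/24.
Take δ = min(1, ϵ/24). Then 0 < |t − 3| < δ gives both |t − 3| < 1 and |t − 3| < ϵ/24, so |(4t^2 - 4t + 7) − 31| < ϵ.

δ = min(1, ϵ/24)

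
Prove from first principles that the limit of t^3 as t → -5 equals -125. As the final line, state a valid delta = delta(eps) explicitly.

delta = min(1, eps/91)

Let eps > 0 be given. We seek delta > 0 with 0 < |t + 5| < delta ⇒ |t^3 + 125| < eps.
Factor: t^3 + 125 = (t + 5)(t^2 - 5t + 25), so |t^3 + 125| = |t + 5|·|t^2 - 5t + 25|.
Impose delta ≤ 1 so that |t| < 6; then |t^2 - 5t + 25| ≤ 91.
Hence |t^3 + 125| ≤ 91|t + 5|, which is < eps once |t + 5| < eps/91.
Take delta = min(1, eps/91). If 0 < |t + 5| < delta then both bounds hold and |t^3 + 125| ≤ 91|t + 5| < 91·(eps/91) = eps.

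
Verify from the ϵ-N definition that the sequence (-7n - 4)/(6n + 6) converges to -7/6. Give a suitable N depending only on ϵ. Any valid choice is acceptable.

N = (1/2)/ϵ

Fix ϵ > 0. For n ≥ 1, |(-7n - 4)/(6n + 6) + 7/6| = |18|/(6(6n + 6)) = 18/(6(6n + 6)).
Since 6n + 6 ≥ 6n for n ≥ 1, this is ≤ 18/(6·6n) = (1/2)/n.
So |(-7n - 4)/(6n + 6) + 7/6| < ϵ whenever n > (1/2)/ϵ.
Take N = (1/2)/ϵ. If n > N then |(-7n - 4)/(6n + 6) + 7/6| ≤ (1/2)/n < ϵ.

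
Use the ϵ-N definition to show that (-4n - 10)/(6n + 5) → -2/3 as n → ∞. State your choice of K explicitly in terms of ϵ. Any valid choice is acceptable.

Fix ϵ > 0. For n ≥ 1, |(-4n - 10)/(6n + 5) + 2/3| = |-40|/(6(6n + 5)) = 40/(6(6n + 5)).
Since 6n + 5 ≥ 6n for n ≥ 1, this is ≤ 40/(6·6n) = (10/9)/n.
So |(-4n - 10)/(6n + 5) + 2/3| < ϵ whenever n > (10/9)/ϵ.
Take K = (10/9)/ϵ. If n > K then |(-4n - 10)/(6n + 5) + 2/3| ≤ (10/9)/n < ϵ.

K = (10/9)/ϵ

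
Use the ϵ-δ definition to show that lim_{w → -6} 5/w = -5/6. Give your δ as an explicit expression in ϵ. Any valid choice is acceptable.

Let ϵ > 0. We seek δ > 0 such that 0 < |w + 6| < δ implies |5/w + 5/6| < ϵ.
|5/w + 5/6| = 5·|-6 − w|/(6·|w|) = 5|w + 6|/(6|w|).
Restrict δ ≤ 3. Then |w + 6| < 3 gives |w| > 3, so 6|w| > 18.
Then |5/w + 5/6| < 5|w + 6|/18, which is < ϵ when |w + 6| < (18/5)ϵ.
Take δ = min(3, (18/5)ϵ). Then 0 < |w + 6| < δ gives both |w + 6| < 3 and |w + 6| < (18/5)ϵ, so |5/w + 5/6| < ϵ.

δ = min(3, (18/5)ϵ)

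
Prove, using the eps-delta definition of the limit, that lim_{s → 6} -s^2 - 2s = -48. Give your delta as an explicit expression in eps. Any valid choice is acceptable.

Fix eps > 0. We want delta > 0 such that 0 < |s − 6| < delta implies |(-s^2 - 2s) + 48| < eps.
(-s^2 - 2s) + 48 = -s^2 - 2s + 48 = (s − 6)(-s - 8).
So |(-s^2 - 2s) + 48| = |s − 6|·|-s - 8|.
Assume first that |s − 6| < 1, so |s| < 7. Then |-s - 8| ≤ 7 + 8 = 15.
Hence |(-s^2 - 2s) + 48| ≤ 15|s − 6| < eps provided |s − 6| < eps/15.
Take delta = min(1, eps/15). Then 0 < |s − 6| < delta gives both |s − 6| < 1 and |s − 6| < eps/15, so |(-s^2 - 2s) + 48| < eps.

delta = min(1, eps/15)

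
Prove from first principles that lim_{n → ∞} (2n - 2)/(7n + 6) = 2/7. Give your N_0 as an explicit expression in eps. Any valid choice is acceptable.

Suppose eps > 0. For n ≥ 1, |(2n - 2)/(7n + 6) − (2/7)| = |-26|/(7(7n + 6)) = 26/(7(7n + 6)).
Since 7n + 6 ≥ 7n for n ≥ 1, this is ≤ 26/(7·7n) = (26/49)/n.
So |(2n - 2)/(7n + 6) − (2/7)| < eps whenever n > (26/49)/eps.
Take N_0 = (26/49)/eps. If n > N_0 then |(2n - 2)/(7n + 6) − (2/7)| ≤ (26/49)/n < eps.

N_0 = (26/49)/eps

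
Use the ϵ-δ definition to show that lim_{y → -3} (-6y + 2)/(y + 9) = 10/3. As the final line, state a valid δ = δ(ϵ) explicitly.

δ = min(3, (9/28)ϵ)

Let ϵ > 0. We want δ > 0 with 0 < |y + 3| < δ ⇒ |(-6y + 2)/(y + 9) − (10/3)| < ϵ.
Combining over a common denominator, (-6y + 2)/(y + 9) − (10/3) = [(-6y + 2)·6 − 20·(y + 9)] / [6·(y + 9)] = -56(y + 3) / (6(y + 9)).
So |(-6y + 2)/(y + 9) − (10/3)| = 56|y + 3| / (6·|y + 9|).
Restrict δ ≤ 3. Then |y + 3| < 3 gives |y + 9| = |(y + 3) + 6| ≥ 6 − 3 = 3.
Hence |(-6y + 2)/(y + 9) − (10/3)| < 56|y + 3|/(6·3) = (28/9)|y + 3|, which is < ϵ once |y + 3| < (9/28)ϵ.
Take δ = min(3, (9/28)ϵ). Then 0 < |y + 3| < δ forces both bounds, so |(-6y + 2)/(y + 9) − (10/3)| < ϵ.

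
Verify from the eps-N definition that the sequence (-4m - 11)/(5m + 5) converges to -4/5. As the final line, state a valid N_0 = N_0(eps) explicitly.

N_0 = (7/5)/eps

Let eps > 0 be given. For m ≥ 1, |(-4m - 11)/(5m + 5) + 4/5| = |-35|/(5(5m + 5)) = 35/(5(5m + 5)).
Since 5m + 5 ≥ 5m for m ≥ 1, this is ≤ 35/(5·5m) = (7/5)/m.
So |(-4m - 11)/(5m + 5) + 4/5| < eps whenever m > (7/5)/eps.
Take N_0 = (7/5)/eps. If m > N_0 then |(-4m - 11)/(5m + 5) + 4/5| ≤ (7/5)/m < eps.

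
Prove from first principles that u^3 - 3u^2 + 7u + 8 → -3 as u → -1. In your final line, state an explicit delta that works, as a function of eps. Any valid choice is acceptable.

delta = min(2, eps/32)

Let eps > 0. We want delta > 0 such that 0 < |u + 1| < delta implies |(u^3 - 3u^2 + 7u + 8) + 3| < eps.
(u^3 - 3u^2 + 7u + 8) + 3 = u^3 - 3u^2 + 7u + 11 = (u + 1)(u^2 - 4u + 11).
So |(u^3 - 3u^2 + 7u + 8) + 3| = |u + 1|·|u^2 - 4u + 11|.
Require delta ≤ 2. Then |u + 1| < 2 gives |u| < 3, and by the triangle inequality |u^2 - 4u + 11| ≤ 3^2 + 4·3 + 11 = 32.
Hence |(u^3 - 3u^2 + 7u + 8) + 3| ≤ 32|u + 1| < eps provided |u + 1| < eps/32.
Choosing delta = min(2, eps/32) ensures both conditions, hence |(u^3 - 3u^2 + 7u + 8) + 3| < eps.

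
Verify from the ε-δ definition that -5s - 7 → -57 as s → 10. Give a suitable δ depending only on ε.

δ = ε/5

Let ε > 0. We need δ > 0 so that 0 < |s − 10| < δ implies |(-5s - 7) + 57| < ε.
|(-5s - 7) + 57| = |-5s + 50| = 5|s − 10|.
Thus it suffices that |s − 10| < ε/5.
Choosing δ = ε/5 gives |(-5s - 7) + 57| = 5|s − 10| < ε whenever |s − 10| < δ.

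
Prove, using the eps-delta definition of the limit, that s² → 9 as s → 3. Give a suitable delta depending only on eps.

Suppose eps > 0. We seek delta > 0 with 0 < |s − 3| < delta ⇒ |s² − 9| < eps.
Factor: s² − 9 = (s − 3)(s + 3), so |s² − 9| = |s − 3|·|s + 3|.
Impose delta ≤ 1 so that |s| < 4; then |s + 3| ≤ 7.
Hence |s² − 9| ≤ 7|s − 3|, which is < eps once |s − 3| < eps/7.
Take delta = min(1, eps/7). If 0 < |s − 3| < delta then both bounds hold and |s² − 9| ≤ 7|s − 3| < 7·(eps/7) = eps.

delta = min(1, eps/7)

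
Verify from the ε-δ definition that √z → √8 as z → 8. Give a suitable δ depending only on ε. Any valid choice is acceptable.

δ = min(8, √8·ε)

Let ε > 0. We want δ > 0 such that 0 < |z − 8| < δ implies |√z − √8| < ε.
Multiplying by the conjugate, |√z − √8| = |z − 8|/(√z + √8).
Restrict δ ≤ 8 so that |z − 8| < 8 forces z > 0, and then √z + √8 > √8.
Hence |√z − √8| < |z − 8|/√8, which is < ε once |z − 8| < √8·ε.
Take δ = min(8, √8·ε). If 0 < |z − 8| < δ then z > 0 and |√z − √8| < |z − 8|/√8 < ε.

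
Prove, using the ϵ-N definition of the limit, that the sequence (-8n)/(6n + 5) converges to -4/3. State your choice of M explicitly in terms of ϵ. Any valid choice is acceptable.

M = (10/9)/ϵ

Suppose ϵ > 0. For n ≥ 1, |(-8n)/(6n + 5) + 4/3| = |40|/(6(6n + 5)) = 40/(6(6n + 5)).
Since 6n + 5 ≥ 6n for n ≥ 1, this is ≤ 40/(6·6n) = (10/9)/n.
So |(-8n)/(6n + 5) + 4/3| < ϵ whenever n > (10/9)/ϵ.
Take M = (10/9)/ϵ. If n > M then |(-8n)/(6n + 5) + 4/3| ≤ (10/9)/n < ϵ.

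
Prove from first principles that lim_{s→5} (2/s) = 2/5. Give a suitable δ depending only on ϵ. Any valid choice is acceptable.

Let ϵ > 0. We seek δ > 0 such that 0 < |s − 5| < δ implies |2/s − (2/5)| < ϵ.
|2/s − (2/5)| = 2·|5 − s|/(5·|s|) = 2|s − 5|/(5|s|).
Require δ ≤ 5/2 so that |s| > 5 − 5/2 = 5/2, hence 5|s| > 25/2.
Then |2/s − (2/5)| < 2|s − 5|/(25/2), which is < ϵ when |s − 5| < (25/4)ϵ.
Take δ = min(5/2, (25/4)ϵ). Then 0 < |s − 5| < δ gives both |s − 5| < 5/2 and |s − 5| < (25/4)ϵ, so |2/s − (2/5)| < ϵ.

δ = min(5/2, (25/4)ϵ)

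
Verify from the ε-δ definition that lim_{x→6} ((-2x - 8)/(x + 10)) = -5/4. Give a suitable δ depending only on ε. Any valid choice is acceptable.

Let ε > 0. We want δ > 0 with 0 < |x − 6| < δ ⇒ |(-2x - 8)/(x + 10) + 5/4| < ε.
Combining over a common denominator, (-2x - 8)/(x + 10) + 5/4 = [(-2x - 8)·16 − (-20)·(x + 10)] / [16·(x + 10)] = -12(x − 6) / (16(x + 10)).
So |(-2x - 8)/(x + 10) + 5/4| = 12|x − 6| / (16·|x + 10|).
Require δ ≤ 8, so |x + 10| ≥ |16| − |x − 6| > 16 − 8 = 8.
Hence |(-2x - 8)/(x + 10) + 5/4| < 12|x − 6|/(16·8) = (3/32)|x − 6|, which is < ε once |x − 6| < (32/3)ε.
Take δ = min(8, (32/3)ε). Then 0 < |x − 6| < δ forces both bounds, so |(-2x - 8)/(x + 10) + 5/4| < ε.

δ = min(8, (32/3)ε)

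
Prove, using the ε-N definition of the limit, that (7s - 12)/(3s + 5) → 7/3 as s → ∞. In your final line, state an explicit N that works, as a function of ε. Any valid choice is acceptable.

N = (71/9)/ε

Fix ε > 0. We seek N > 0 such that s > N implies |(7s - 12)/(3s + 5) − (7/3)| < ε.
(7s - 12)/(3s + 5) − (7/3) = (3(7s - 12) − 7(3s + 5)) / (3(3s + 5)) = -71/(3(3s + 5)).
For s > 0 we have 3s + 5 > 3s, so |(7s - 12)/(3s + 5) − (7/3)| = 71/(3(3s + 5)) < 71/(3·3s) = (71/9)/s.
Thus |(7s - 12)/(3s + 5) − (7/3)| < ε whenever s > (71/9)/ε.
Take N = (71/9)/ε. If s > N then |(7s - 12)/(3s + 5) − (7/3)| < (71/9)/s < ε.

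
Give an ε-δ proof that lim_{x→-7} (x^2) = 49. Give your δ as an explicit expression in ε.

δ = min(1, ε/15)

Let ε > 0. We seek δ > 0 with 0 < |x + 7| < δ ⇒ |x^2 − 49| < ε.
Factor: x^2 − 49 = (x + 7)(x - 7), so |x^2 − 49| = |x + 7|·|x - 7|.
Restrict δ ≤ 1. Then |x + 7| < 1 gives |x| < 8, so by the triangle inequality |x - 7| ≤ 8 + 7 = 15.
Hence |x^2 − 49| ≤ 15|x + 7|, which is < ε once |x + 7| < ε/15.
Take δ = min(1, ε/15). If 0 < |x + 7| < δ then both bounds hold and |x^2 − 49| ≤ 15|x + 7| < 15·(ε/15) = ε.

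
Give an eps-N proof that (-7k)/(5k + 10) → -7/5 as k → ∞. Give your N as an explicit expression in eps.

N = (14/5)/eps

Let eps > 0. For k ≥ 1, |(-7k)/(5k + 10) + 7/5| = |70|/(5(5k + 10)) = 70/(5(5k + 10)).
Since 5k + 10 ≥ 5k for k ≥ 1, this is ≤ 70/(5·5k) = (14/5)/k.
So |(-7k)/(5k + 10) + 7/5| < eps whenever k > (14/5)/eps.
Take N = (14/5)/eps. If k > N then |(-7k)/(5k + 10) + 7/5| ≤ (14/5)/k < eps.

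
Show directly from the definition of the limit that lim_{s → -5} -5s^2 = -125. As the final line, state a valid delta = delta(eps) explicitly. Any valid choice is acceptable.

delta = min(2, eps/60)

Let eps > 0. We want delta > 0 such that 0 < |s + 5| < delta implies |(-5s^2) + 125| < eps.
(-5s^2) + 125 = -5s^2 + 125 = (s + 5)(-5s + 25).
So |(-5s^2) + 125| = |s + 5|·|-5s + 25|.
Assume first that |s + 5| < 2, so |s| < 7. Then |-5s + 25| ≤ 5·7 + 25 = 60.
Hence |(-5s^2) + 125| ≤ 60|s + 5| < eps provided |s + 5| < eps/60.
Choosing delta = min(2, eps/60) ensures both conditions, hence |(-5s^2) + 125| < eps.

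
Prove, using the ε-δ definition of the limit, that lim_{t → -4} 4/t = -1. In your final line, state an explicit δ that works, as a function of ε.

δ = min(2, 2ε)

Let ε > 0. We seek δ > 0 such that 0 < |t + 4| < δ implies |4/t + 1| < ε.
|4/t + 1| = 4·|-4 − t|/(4·|t|) = 4|t + 4|/(4|t|).
Require δ ≤ 2 so that |t| > 4 − 2 = 2, hence 4|t| > 8.
Then |4/t + 1| < 4|t + 4|/8, which is < ε when |t + 4| < 2ε.
Take δ = min(2, 2ε). Then 0 < |t + 4| < δ gives both |t + 4| < 2 and |t + 4| < 2ε, so |4/t + 1| < ε.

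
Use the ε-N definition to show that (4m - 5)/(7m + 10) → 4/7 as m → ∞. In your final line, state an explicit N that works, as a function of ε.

Fix ε > 0. For m ≥ 1, |(4m - 5)/(7m + 10) − (4/7)| = |-75|/(7(7m + 10)) = 75/(7(7m + 10)).
Since 7m + 10 ≥ 7m for m ≥ 1, this is ≤ 75/(7·7m) = (75/49)/m.
So |(4m - 5)/(7m + 10) − (4/7)| < ε whenever m > (75/49)/ε.
Take N = (75/49)/ε. If m > N then |(4m - 5)/(7m + 10) − (4/7)| ≤ (75/49)/m < ε.

N = (75/49)/ε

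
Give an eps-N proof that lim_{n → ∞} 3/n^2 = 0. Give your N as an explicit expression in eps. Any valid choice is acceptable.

Fix eps > 0. For n ≥ 1, |3/n^2 − 0| = 3/n^2.
3/n^2 < eps ⇔ n^2 > 3/eps ⇔ n > (3/eps)^{1/2}.
Take N = (3/eps)^{1/2}. Then n > N implies 3/n^2 < eps.

N = (3/eps)^{1/2}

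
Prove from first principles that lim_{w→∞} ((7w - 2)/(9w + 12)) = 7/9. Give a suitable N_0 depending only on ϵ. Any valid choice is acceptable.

N_0 = (34/27)/ϵ

Fix ϵ > 0. We seek N_0 > 0 such that w > N_0 implies |(7w - 2)/(9w + 12) − (7/9)| < ϵ.
(7w - 2)/(9w + 12) − (7/9) = (9(7w - 2) − 7(9w + 12)) / (9(9w + 12)) = -102/(9(9w + 12)).
For w > 0 we have 9w + 12 > 9w, so |(7w - 2)/(9w + 12) − (7/9)| = 102/(9(9w + 12)) < 102/(9·9w) = (34/27)/w.
Thus |(7w - 2)/(9w + 12) − (7/9)| < ϵ whenever w > (34/27)/ϵ.
Take N_0 = (34/27)/ϵ. If w > N_0 then |(7w - 2)/(9w + 12) − (7/9)| < (34/27)/w < ϵ.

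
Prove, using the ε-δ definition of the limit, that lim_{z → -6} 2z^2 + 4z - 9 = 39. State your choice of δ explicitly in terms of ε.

Let ε > 0 be given. We want δ > 0 such that 0 < |z + 6| < δ implies |(2z^2 + 4z - 9) − 39| < ε.
(2z^2 + 4z - 9) − 39 = 2z^2 + 4z - 48 = (z + 6)(2z - 8).
So |(2z^2 + 4z - 9) − 39| = |z + 6|·|2z - 8|.
Require δ ≤ 2. Then |z + 6| < 2 gives |z| < 8, and by the triangle inequality |2z - 8| ≤ 2·8 + 8 = 24.
Hence |(2z^2 + 4z - 9) − 39| ≤ 24|z + 6| < ε provided |z + 6| < ε/24.
Choosing δ = min(2, ε/24) ensures both conditions, hence |(2z^2 + 4z - 9) − 39| < ε.

δ = min(2, ε/24)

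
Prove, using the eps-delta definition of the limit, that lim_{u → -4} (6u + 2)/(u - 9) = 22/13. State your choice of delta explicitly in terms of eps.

Suppose eps > 0. We want delta > 0 with 0 < |u + 4| < delta ⇒ |(6u + 2)/(u - 9) − (22/13)| < eps.
Combining over a common denominator, (6u + 2)/(u - 9) − (22/13) = [(6u + 2)·(-13) − (-22)·(u - 9)] / [(-13)·(u - 9)] = -56(u + 4) / ((-13)(u - 9)).
So |(6u + 2)/(u - 9) − (22/13)| = 56|u + 4| / (13·|u − 9|).
Require delta ≤ 13/2, so |u − 9| ≥ |-13| − |u + 4| > 13 − 13/2 = 13/2.
Hence |(6u + 2)/(u - 9) − (22/13)| < 56|u + 4|/(13·(13/2)) = (112/169)|u + 4|, which is < eps once |u + 4| < (169/112)eps.
Take delta = min(13/2, (169/112)eps). Then 0 < |u + 4| < delta forces both bounds, so |(6u + 2)/(u - 9) − (22/13)| < eps.

delta = min(13/2, (169/112)eps)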